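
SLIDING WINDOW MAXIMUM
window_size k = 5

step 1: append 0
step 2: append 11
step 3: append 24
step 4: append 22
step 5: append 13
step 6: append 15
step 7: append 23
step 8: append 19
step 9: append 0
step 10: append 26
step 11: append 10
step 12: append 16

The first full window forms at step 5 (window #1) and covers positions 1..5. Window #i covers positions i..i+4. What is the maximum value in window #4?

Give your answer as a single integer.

Answer: 23

Derivation:
step 1: append 0 -> window=[0] (not full yet)
step 2: append 11 -> window=[0, 11] (not full yet)
step 3: append 24 -> window=[0, 11, 24] (not full yet)
step 4: append 22 -> window=[0, 11, 24, 22] (not full yet)
step 5: append 13 -> window=[0, 11, 24, 22, 13] -> max=24
step 6: append 15 -> window=[11, 24, 22, 13, 15] -> max=24
step 7: append 23 -> window=[24, 22, 13, 15, 23] -> max=24
step 8: append 19 -> window=[22, 13, 15, 23, 19] -> max=23
Window #4 max = 23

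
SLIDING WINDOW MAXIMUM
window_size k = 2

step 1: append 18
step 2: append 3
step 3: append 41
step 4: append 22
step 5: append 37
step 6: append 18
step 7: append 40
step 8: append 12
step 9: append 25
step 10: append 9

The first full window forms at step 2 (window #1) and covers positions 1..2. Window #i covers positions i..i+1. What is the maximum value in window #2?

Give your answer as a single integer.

step 1: append 18 -> window=[18] (not full yet)
step 2: append 3 -> window=[18, 3] -> max=18
step 3: append 41 -> window=[3, 41] -> max=41
Window #2 max = 41

Answer: 41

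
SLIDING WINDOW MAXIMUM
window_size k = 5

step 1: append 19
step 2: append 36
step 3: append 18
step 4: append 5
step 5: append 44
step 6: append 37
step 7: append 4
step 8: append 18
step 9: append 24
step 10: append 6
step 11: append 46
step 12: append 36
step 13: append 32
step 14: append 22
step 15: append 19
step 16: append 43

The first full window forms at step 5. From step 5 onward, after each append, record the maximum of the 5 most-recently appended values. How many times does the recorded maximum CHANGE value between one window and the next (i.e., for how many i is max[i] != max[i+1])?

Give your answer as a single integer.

step 1: append 19 -> window=[19] (not full yet)
step 2: append 36 -> window=[19, 36] (not full yet)
step 3: append 18 -> window=[19, 36, 18] (not full yet)
step 4: append 5 -> window=[19, 36, 18, 5] (not full yet)
step 5: append 44 -> window=[19, 36, 18, 5, 44] -> max=44
step 6: append 37 -> window=[36, 18, 5, 44, 37] -> max=44
step 7: append 4 -> window=[18, 5, 44, 37, 4] -> max=44
step 8: append 18 -> window=[5, 44, 37, 4, 18] -> max=44
step 9: append 24 -> window=[44, 37, 4, 18, 24] -> max=44
step 10: append 6 -> window=[37, 4, 18, 24, 6] -> max=37
step 11: append 46 -> window=[4, 18, 24, 6, 46] -> max=46
step 12: append 36 -> window=[18, 24, 6, 46, 36] -> max=46
step 13: append 32 -> window=[24, 6, 46, 36, 32] -> max=46
step 14: append 22 -> window=[6, 46, 36, 32, 22] -> max=46
step 15: append 19 -> window=[46, 36, 32, 22, 19] -> max=46
step 16: append 43 -> window=[36, 32, 22, 19, 43] -> max=43
Recorded maximums: 44 44 44 44 44 37 46 46 46 46 46 43
Changes between consecutive maximums: 3

Answer: 3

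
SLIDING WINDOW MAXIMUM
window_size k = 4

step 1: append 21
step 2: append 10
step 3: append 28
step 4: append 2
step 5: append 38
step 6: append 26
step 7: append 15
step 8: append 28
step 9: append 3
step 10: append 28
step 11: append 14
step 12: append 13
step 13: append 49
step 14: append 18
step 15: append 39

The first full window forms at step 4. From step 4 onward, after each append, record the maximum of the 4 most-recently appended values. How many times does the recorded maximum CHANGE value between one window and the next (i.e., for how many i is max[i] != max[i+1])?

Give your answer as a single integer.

Answer: 3

Derivation:
step 1: append 21 -> window=[21] (not full yet)
step 2: append 10 -> window=[21, 10] (not full yet)
step 3: append 28 -> window=[21, 10, 28] (not full yet)
step 4: append 2 -> window=[21, 10, 28, 2] -> max=28
step 5: append 38 -> window=[10, 28, 2, 38] -> max=38
step 6: append 26 -> window=[28, 2, 38, 26] -> max=38
step 7: append 15 -> window=[2, 38, 26, 15] -> max=38
step 8: append 28 -> window=[38, 26, 15, 28] -> max=38
step 9: append 3 -> window=[26, 15, 28, 3] -> max=28
step 10: append 28 -> window=[15, 28, 3, 28] -> max=28
step 11: append 14 -> window=[28, 3, 28, 14] -> max=28
step 12: append 13 -> window=[3, 28, 14, 13] -> max=28
step 13: append 49 -> window=[28, 14, 13, 49] -> max=49
step 14: append 18 -> window=[14, 13, 49, 18] -> max=49
step 15: append 39 -> window=[13, 49, 18, 39] -> max=49
Recorded maximums: 28 38 38 38 38 28 28 28 28 49 49 49
Changes between consecutive maximums: 3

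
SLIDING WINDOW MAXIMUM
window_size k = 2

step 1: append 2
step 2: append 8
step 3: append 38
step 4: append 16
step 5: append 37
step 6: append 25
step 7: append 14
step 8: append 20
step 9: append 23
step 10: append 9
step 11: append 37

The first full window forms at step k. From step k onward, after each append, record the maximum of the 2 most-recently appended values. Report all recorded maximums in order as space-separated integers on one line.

Answer: 8 38 38 37 37 25 20 23 23 37

Derivation:
step 1: append 2 -> window=[2] (not full yet)
step 2: append 8 -> window=[2, 8] -> max=8
step 3: append 38 -> window=[8, 38] -> max=38
step 4: append 16 -> window=[38, 16] -> max=38
step 5: append 37 -> window=[16, 37] -> max=37
step 6: append 25 -> window=[37, 25] -> max=37
step 7: append 14 -> window=[25, 14] -> max=25
step 8: append 20 -> window=[14, 20] -> max=20
step 9: append 23 -> window=[20, 23] -> max=23
step 10: append 9 -> window=[23, 9] -> max=23
step 11: append 37 -> window=[9, 37] -> max=37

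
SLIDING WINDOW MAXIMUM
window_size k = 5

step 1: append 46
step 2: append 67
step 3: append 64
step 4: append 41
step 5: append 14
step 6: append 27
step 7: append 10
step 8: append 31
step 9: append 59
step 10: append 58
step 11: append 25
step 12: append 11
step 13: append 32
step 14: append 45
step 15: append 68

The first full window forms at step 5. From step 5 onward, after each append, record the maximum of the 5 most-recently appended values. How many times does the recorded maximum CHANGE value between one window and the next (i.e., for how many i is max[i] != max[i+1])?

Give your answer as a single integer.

step 1: append 46 -> window=[46] (not full yet)
step 2: append 67 -> window=[46, 67] (not full yet)
step 3: append 64 -> window=[46, 67, 64] (not full yet)
step 4: append 41 -> window=[46, 67, 64, 41] (not full yet)
step 5: append 14 -> window=[46, 67, 64, 41, 14] -> max=67
step 6: append 27 -> window=[67, 64, 41, 14, 27] -> max=67
step 7: append 10 -> window=[64, 41, 14, 27, 10] -> max=64
step 8: append 31 -> window=[41, 14, 27, 10, 31] -> max=41
step 9: append 59 -> window=[14, 27, 10, 31, 59] -> max=59
step 10: append 58 -> window=[27, 10, 31, 59, 58] -> max=59
step 11: append 25 -> window=[10, 31, 59, 58, 25] -> max=59
step 12: append 11 -> window=[31, 59, 58, 25, 11] -> max=59
step 13: append 32 -> window=[59, 58, 25, 11, 32] -> max=59
step 14: append 45 -> window=[58, 25, 11, 32, 45] -> max=58
step 15: append 68 -> window=[25, 11, 32, 45, 68] -> max=68
Recorded maximums: 67 67 64 41 59 59 59 59 59 58 68
Changes between consecutive maximums: 5

Answer: 5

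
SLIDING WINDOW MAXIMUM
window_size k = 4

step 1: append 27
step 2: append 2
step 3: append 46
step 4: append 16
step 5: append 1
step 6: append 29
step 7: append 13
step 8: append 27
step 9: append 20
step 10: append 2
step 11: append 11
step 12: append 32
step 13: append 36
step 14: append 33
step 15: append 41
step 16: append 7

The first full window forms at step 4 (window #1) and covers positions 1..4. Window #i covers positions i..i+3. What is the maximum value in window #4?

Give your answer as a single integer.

step 1: append 27 -> window=[27] (not full yet)
step 2: append 2 -> window=[27, 2] (not full yet)
step 3: append 46 -> window=[27, 2, 46] (not full yet)
step 4: append 16 -> window=[27, 2, 46, 16] -> max=46
step 5: append 1 -> window=[2, 46, 16, 1] -> max=46
step 6: append 29 -> window=[46, 16, 1, 29] -> max=46
step 7: append 13 -> window=[16, 1, 29, 13] -> max=29
Window #4 max = 29

Answer: 29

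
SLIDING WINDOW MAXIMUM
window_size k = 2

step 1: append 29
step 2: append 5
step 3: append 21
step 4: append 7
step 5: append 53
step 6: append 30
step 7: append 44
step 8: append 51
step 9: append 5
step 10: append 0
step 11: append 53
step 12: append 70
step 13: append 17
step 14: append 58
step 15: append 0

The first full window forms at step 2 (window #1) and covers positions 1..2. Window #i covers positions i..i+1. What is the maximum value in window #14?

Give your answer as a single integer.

step 1: append 29 -> window=[29] (not full yet)
step 2: append 5 -> window=[29, 5] -> max=29
step 3: append 21 -> window=[5, 21] -> max=21
step 4: append 7 -> window=[21, 7] -> max=21
step 5: append 53 -> window=[7, 53] -> max=53
step 6: append 30 -> window=[53, 30] -> max=53
step 7: append 44 -> window=[30, 44] -> max=44
step 8: append 51 -> window=[44, 51] -> max=51
step 9: append 5 -> window=[51, 5] -> max=51
step 10: append 0 -> window=[5, 0] -> max=5
step 11: append 53 -> window=[0, 53] -> max=53
step 12: append 70 -> window=[53, 70] -> max=70
step 13: append 17 -> window=[70, 17] -> max=70
step 14: append 58 -> window=[17, 58] -> max=58
step 15: append 0 -> window=[58, 0] -> max=58
Window #14 max = 58

Answer: 58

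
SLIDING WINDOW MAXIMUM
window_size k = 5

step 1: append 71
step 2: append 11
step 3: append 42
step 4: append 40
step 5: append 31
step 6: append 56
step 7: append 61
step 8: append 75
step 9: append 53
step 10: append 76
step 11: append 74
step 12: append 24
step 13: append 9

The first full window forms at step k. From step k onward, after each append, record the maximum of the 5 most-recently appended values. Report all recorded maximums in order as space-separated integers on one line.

step 1: append 71 -> window=[71] (not full yet)
step 2: append 11 -> window=[71, 11] (not full yet)
step 3: append 42 -> window=[71, 11, 42] (not full yet)
step 4: append 40 -> window=[71, 11, 42, 40] (not full yet)
step 5: append 31 -> window=[71, 11, 42, 40, 31] -> max=71
step 6: append 56 -> window=[11, 42, 40, 31, 56] -> max=56
step 7: append 61 -> window=[42, 40, 31, 56, 61] -> max=61
step 8: append 75 -> window=[40, 31, 56, 61, 75] -> max=75
step 9: append 53 -> window=[31, 56, 61, 75, 53] -> max=75
step 10: append 76 -> window=[56, 61, 75, 53, 76] -> max=76
step 11: append 74 -> window=[61, 75, 53, 76, 74] -> max=76
step 12: append 24 -> window=[75, 53, 76, 74, 24] -> max=76
step 13: append 9 -> window=[53, 76, 74, 24, 9] -> max=76

Answer: 71 56 61 75 75 76 76 76 76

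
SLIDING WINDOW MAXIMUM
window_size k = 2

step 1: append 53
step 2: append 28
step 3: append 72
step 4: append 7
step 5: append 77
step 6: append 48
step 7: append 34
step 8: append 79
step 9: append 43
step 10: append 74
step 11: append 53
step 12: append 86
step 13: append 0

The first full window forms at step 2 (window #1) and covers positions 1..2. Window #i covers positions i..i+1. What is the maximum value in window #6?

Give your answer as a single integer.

step 1: append 53 -> window=[53] (not full yet)
step 2: append 28 -> window=[53, 28] -> max=53
step 3: append 72 -> window=[28, 72] -> max=72
step 4: append 7 -> window=[72, 7] -> max=72
step 5: append 77 -> window=[7, 77] -> max=77
step 6: append 48 -> window=[77, 48] -> max=77
step 7: append 34 -> window=[48, 34] -> max=48
Window #6 max = 48

Answer: 48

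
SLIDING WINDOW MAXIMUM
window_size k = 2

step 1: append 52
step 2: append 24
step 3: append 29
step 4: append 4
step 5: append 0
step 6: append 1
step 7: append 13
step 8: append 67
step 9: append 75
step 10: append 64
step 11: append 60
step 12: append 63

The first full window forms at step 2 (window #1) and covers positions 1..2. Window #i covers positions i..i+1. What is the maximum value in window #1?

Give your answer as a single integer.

Answer: 52

Derivation:
step 1: append 52 -> window=[52] (not full yet)
step 2: append 24 -> window=[52, 24] -> max=52
Window #1 max = 52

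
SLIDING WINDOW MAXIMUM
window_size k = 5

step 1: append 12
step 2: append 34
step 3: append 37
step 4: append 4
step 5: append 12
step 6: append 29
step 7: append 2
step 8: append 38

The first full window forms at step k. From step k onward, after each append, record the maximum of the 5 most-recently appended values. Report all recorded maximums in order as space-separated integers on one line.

Answer: 37 37 37 38

Derivation:
step 1: append 12 -> window=[12] (not full yet)
step 2: append 34 -> window=[12, 34] (not full yet)
step 3: append 37 -> window=[12, 34, 37] (not full yet)
step 4: append 4 -> window=[12, 34, 37, 4] (not full yet)
step 5: append 12 -> window=[12, 34, 37, 4, 12] -> max=37
step 6: append 29 -> window=[34, 37, 4, 12, 29] -> max=37
step 7: append 2 -> window=[37, 4, 12, 29, 2] -> max=37
step 8: append 38 -> window=[4, 12, 29, 2, 38] -> max=38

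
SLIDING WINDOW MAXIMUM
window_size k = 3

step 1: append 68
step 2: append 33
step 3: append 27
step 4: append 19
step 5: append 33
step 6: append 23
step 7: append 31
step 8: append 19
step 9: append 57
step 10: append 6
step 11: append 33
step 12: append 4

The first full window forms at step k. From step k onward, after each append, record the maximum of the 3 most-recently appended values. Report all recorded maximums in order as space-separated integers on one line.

step 1: append 68 -> window=[68] (not full yet)
step 2: append 33 -> window=[68, 33] (not full yet)
step 3: append 27 -> window=[68, 33, 27] -> max=68
step 4: append 19 -> window=[33, 27, 19] -> max=33
step 5: append 33 -> window=[27, 19, 33] -> max=33
step 6: append 23 -> window=[19, 33, 23] -> max=33
step 7: append 31 -> window=[33, 23, 31] -> max=33
step 8: append 19 -> window=[23, 31, 19] -> max=31
step 9: append 57 -> window=[31, 19, 57] -> max=57
step 10: append 6 -> window=[19, 57, 6] -> max=57
step 11: append 33 -> window=[57, 6, 33] -> max=57
step 12: append 4 -> window=[6, 33, 4] -> max=33

Answer: 68 33 33 33 33 31 57 57 57 33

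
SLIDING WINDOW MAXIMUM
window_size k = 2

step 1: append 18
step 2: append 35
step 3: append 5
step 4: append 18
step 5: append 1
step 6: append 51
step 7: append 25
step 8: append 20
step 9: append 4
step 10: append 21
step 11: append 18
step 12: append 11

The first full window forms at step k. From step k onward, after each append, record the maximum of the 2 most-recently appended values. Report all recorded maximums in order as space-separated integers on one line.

Answer: 35 35 18 18 51 51 25 20 21 21 18

Derivation:
step 1: append 18 -> window=[18] (not full yet)
step 2: append 35 -> window=[18, 35] -> max=35
step 3: append 5 -> window=[35, 5] -> max=35
step 4: append 18 -> window=[5, 18] -> max=18
step 5: append 1 -> window=[18, 1] -> max=18
step 6: append 51 -> window=[1, 51] -> max=51
step 7: append 25 -> window=[51, 25] -> max=51
step 8: append 20 -> window=[25, 20] -> max=25
step 9: append 4 -> window=[20, 4] -> max=20
step 10: append 21 -> window=[4, 21] -> max=21
step 11: append 18 -> window=[21, 18] -> max=21
step 12: append 11 -> window=[18, 11] -> max=18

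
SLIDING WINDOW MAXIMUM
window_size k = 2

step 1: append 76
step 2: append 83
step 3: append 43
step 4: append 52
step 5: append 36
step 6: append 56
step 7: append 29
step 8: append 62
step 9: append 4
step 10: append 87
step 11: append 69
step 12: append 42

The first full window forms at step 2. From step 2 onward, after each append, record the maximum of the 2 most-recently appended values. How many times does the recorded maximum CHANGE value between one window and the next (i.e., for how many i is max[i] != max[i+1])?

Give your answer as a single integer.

Answer: 5

Derivation:
step 1: append 76 -> window=[76] (not full yet)
step 2: append 83 -> window=[76, 83] -> max=83
step 3: append 43 -> window=[83, 43] -> max=83
step 4: append 52 -> window=[43, 52] -> max=52
step 5: append 36 -> window=[52, 36] -> max=52
step 6: append 56 -> window=[36, 56] -> max=56
step 7: append 29 -> window=[56, 29] -> max=56
step 8: append 62 -> window=[29, 62] -> max=62
step 9: append 4 -> window=[62, 4] -> max=62
step 10: append 87 -> window=[4, 87] -> max=87
step 11: append 69 -> window=[87, 69] -> max=87
step 12: append 42 -> window=[69, 42] -> max=69
Recorded maximums: 83 83 52 52 56 56 62 62 87 87 69
Changes between consecutive maximums: 5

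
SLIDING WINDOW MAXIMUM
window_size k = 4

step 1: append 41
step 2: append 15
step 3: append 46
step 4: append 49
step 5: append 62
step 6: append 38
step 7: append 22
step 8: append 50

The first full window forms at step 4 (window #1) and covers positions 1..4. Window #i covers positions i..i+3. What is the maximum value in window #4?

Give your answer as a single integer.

step 1: append 41 -> window=[41] (not full yet)
step 2: append 15 -> window=[41, 15] (not full yet)
step 3: append 46 -> window=[41, 15, 46] (not full yet)
step 4: append 49 -> window=[41, 15, 46, 49] -> max=49
step 5: append 62 -> window=[15, 46, 49, 62] -> max=62
step 6: append 38 -> window=[46, 49, 62, 38] -> max=62
step 7: append 22 -> window=[49, 62, 38, 22] -> max=62
Window #4 max = 62

Answer: 62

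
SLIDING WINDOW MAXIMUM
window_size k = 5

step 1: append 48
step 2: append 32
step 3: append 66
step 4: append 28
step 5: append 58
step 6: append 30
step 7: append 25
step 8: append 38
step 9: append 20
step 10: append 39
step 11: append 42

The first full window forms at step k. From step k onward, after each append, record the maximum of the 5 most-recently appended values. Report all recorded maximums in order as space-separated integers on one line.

Answer: 66 66 66 58 58 39 42

Derivation:
step 1: append 48 -> window=[48] (not full yet)
step 2: append 32 -> window=[48, 32] (not full yet)
step 3: append 66 -> window=[48, 32, 66] (not full yet)
step 4: append 28 -> window=[48, 32, 66, 28] (not full yet)
step 5: append 58 -> window=[48, 32, 66, 28, 58] -> max=66
step 6: append 30 -> window=[32, 66, 28, 58, 30] -> max=66
step 7: append 25 -> window=[66, 28, 58, 30, 25] -> max=66
step 8: append 38 -> window=[28, 58, 30, 25, 38] -> max=58
step 9: append 20 -> window=[58, 30, 25, 38, 20] -> max=58
step 10: append 39 -> window=[30, 25, 38, 20, 39] -> max=39
step 11: append 42 -> window=[25, 38, 20, 39, 42] -> max=42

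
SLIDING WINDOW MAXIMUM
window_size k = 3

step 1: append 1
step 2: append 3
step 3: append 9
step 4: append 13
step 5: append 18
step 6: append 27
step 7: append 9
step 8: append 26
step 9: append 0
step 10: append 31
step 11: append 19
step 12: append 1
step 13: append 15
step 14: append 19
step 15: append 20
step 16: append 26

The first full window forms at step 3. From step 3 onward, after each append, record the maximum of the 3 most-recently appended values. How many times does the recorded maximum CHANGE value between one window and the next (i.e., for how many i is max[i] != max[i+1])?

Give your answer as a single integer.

Answer: 8

Derivation:
step 1: append 1 -> window=[1] (not full yet)
step 2: append 3 -> window=[1, 3] (not full yet)
step 3: append 9 -> window=[1, 3, 9] -> max=9
step 4: append 13 -> window=[3, 9, 13] -> max=13
step 5: append 18 -> window=[9, 13, 18] -> max=18
step 6: append 27 -> window=[13, 18, 27] -> max=27
step 7: append 9 -> window=[18, 27, 9] -> max=27
step 8: append 26 -> window=[27, 9, 26] -> max=27
step 9: append 0 -> window=[9, 26, 0] -> max=26
step 10: append 31 -> window=[26, 0, 31] -> max=31
step 11: append 19 -> window=[0, 31, 19] -> max=31
step 12: append 1 -> window=[31, 19, 1] -> max=31
step 13: append 15 -> window=[19, 1, 15] -> max=19
step 14: append 19 -> window=[1, 15, 19] -> max=19
step 15: append 20 -> window=[15, 19, 20] -> max=20
step 16: append 26 -> window=[19, 20, 26] -> max=26
Recorded maximums: 9 13 18 27 27 27 26 31 31 31 19 19 20 26
Changes between consecutive maximums: 8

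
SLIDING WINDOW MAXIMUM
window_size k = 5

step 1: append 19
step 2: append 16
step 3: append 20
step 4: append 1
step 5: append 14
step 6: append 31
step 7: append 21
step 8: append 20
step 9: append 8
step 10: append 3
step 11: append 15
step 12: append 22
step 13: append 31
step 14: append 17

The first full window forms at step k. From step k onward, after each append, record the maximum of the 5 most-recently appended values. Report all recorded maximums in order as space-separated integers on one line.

step 1: append 19 -> window=[19] (not full yet)
step 2: append 16 -> window=[19, 16] (not full yet)
step 3: append 20 -> window=[19, 16, 20] (not full yet)
step 4: append 1 -> window=[19, 16, 20, 1] (not full yet)
step 5: append 14 -> window=[19, 16, 20, 1, 14] -> max=20
step 6: append 31 -> window=[16, 20, 1, 14, 31] -> max=31
step 7: append 21 -> window=[20, 1, 14, 31, 21] -> max=31
step 8: append 20 -> window=[1, 14, 31, 21, 20] -> max=31
step 9: append 8 -> window=[14, 31, 21, 20, 8] -> max=31
step 10: append 3 -> window=[31, 21, 20, 8, 3] -> max=31
step 11: append 15 -> window=[21, 20, 8, 3, 15] -> max=21
step 12: append 22 -> window=[20, 8, 3, 15, 22] -> max=22
step 13: append 31 -> window=[8, 3, 15, 22, 31] -> max=31
step 14: append 17 -> window=[3, 15, 22, 31, 17] -> max=31

Answer: 20 31 31 31 31 31 21 22 31 31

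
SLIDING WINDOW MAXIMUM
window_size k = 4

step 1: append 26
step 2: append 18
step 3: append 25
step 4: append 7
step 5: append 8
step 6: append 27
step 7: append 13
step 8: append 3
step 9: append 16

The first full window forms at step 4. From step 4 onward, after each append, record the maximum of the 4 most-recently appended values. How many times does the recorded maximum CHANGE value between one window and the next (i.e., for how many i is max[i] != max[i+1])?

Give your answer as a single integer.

step 1: append 26 -> window=[26] (not full yet)
step 2: append 18 -> window=[26, 18] (not full yet)
step 3: append 25 -> window=[26, 18, 25] (not full yet)
step 4: append 7 -> window=[26, 18, 25, 7] -> max=26
step 5: append 8 -> window=[18, 25, 7, 8] -> max=25
step 6: append 27 -> window=[25, 7, 8, 27] -> max=27
step 7: append 13 -> window=[7, 8, 27, 13] -> max=27
step 8: append 3 -> window=[8, 27, 13, 3] -> max=27
step 9: append 16 -> window=[27, 13, 3, 16] -> max=27
Recorded maximums: 26 25 27 27 27 27
Changes between consecutive maximums: 2

Answer: 2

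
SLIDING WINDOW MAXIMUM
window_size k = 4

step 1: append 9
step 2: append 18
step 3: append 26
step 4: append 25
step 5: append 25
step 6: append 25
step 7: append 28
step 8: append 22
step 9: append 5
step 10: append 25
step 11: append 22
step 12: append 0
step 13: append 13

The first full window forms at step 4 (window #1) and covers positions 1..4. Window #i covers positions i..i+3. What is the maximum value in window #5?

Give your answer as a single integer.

step 1: append 9 -> window=[9] (not full yet)
step 2: append 18 -> window=[9, 18] (not full yet)
step 3: append 26 -> window=[9, 18, 26] (not full yet)
step 4: append 25 -> window=[9, 18, 26, 25] -> max=26
step 5: append 25 -> window=[18, 26, 25, 25] -> max=26
step 6: append 25 -> window=[26, 25, 25, 25] -> max=26
step 7: append 28 -> window=[25, 25, 25, 28] -> max=28
step 8: append 22 -> window=[25, 25, 28, 22] -> max=28
Window #5 max = 28

Answer: 28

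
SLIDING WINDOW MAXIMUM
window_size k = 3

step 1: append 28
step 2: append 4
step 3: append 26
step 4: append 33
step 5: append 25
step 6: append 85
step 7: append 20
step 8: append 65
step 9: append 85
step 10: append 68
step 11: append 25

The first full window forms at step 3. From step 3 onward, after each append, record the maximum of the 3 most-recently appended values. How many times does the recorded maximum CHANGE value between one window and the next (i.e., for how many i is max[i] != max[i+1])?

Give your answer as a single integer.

Answer: 2

Derivation:
step 1: append 28 -> window=[28] (not full yet)
step 2: append 4 -> window=[28, 4] (not full yet)
step 3: append 26 -> window=[28, 4, 26] -> max=28
step 4: append 33 -> window=[4, 26, 33] -> max=33
step 5: append 25 -> window=[26, 33, 25] -> max=33
step 6: append 85 -> window=[33, 25, 85] -> max=85
step 7: append 20 -> window=[25, 85, 20] -> max=85
step 8: append 65 -> window=[85, 20, 65] -> max=85
step 9: append 85 -> window=[20, 65, 85] -> max=85
step 10: append 68 -> window=[65, 85, 68] -> max=85
step 11: append 25 -> window=[85, 68, 25] -> max=85
Recorded maximums: 28 33 33 85 85 85 85 85 85
Changes between consecutive maximums: 2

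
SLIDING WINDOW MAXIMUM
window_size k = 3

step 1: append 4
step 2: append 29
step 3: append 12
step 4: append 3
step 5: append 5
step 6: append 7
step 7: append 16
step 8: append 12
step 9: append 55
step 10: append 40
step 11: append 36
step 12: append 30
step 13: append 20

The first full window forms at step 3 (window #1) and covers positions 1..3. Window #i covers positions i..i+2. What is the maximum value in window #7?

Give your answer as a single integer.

Answer: 55

Derivation:
step 1: append 4 -> window=[4] (not full yet)
step 2: append 29 -> window=[4, 29] (not full yet)
step 3: append 12 -> window=[4, 29, 12] -> max=29
step 4: append 3 -> window=[29, 12, 3] -> max=29
step 5: append 5 -> window=[12, 3, 5] -> max=12
step 6: append 7 -> window=[3, 5, 7] -> max=7
step 7: append 16 -> window=[5, 7, 16] -> max=16
step 8: append 12 -> window=[7, 16, 12] -> max=16
step 9: append 55 -> window=[16, 12, 55] -> max=55
Window #7 max = 55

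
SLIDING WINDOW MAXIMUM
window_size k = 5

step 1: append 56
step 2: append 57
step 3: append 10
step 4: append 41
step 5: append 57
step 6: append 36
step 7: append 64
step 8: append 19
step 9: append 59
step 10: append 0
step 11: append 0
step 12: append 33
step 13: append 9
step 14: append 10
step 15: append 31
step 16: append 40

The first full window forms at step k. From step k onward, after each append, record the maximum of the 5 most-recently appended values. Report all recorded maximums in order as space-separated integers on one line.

Answer: 57 57 64 64 64 64 64 59 59 33 33 40

Derivation:
step 1: append 56 -> window=[56] (not full yet)
step 2: append 57 -> window=[56, 57] (not full yet)
step 3: append 10 -> window=[56, 57, 10] (not full yet)
step 4: append 41 -> window=[56, 57, 10, 41] (not full yet)
step 5: append 57 -> window=[56, 57, 10, 41, 57] -> max=57
step 6: append 36 -> window=[57, 10, 41, 57, 36] -> max=57
step 7: append 64 -> window=[10, 41, 57, 36, 64] -> max=64
step 8: append 19 -> window=[41, 57, 36, 64, 19] -> max=64
step 9: append 59 -> window=[57, 36, 64, 19, 59] -> max=64
step 10: append 0 -> window=[36, 64, 19, 59, 0] -> max=64
step 11: append 0 -> window=[64, 19, 59, 0, 0] -> max=64
step 12: append 33 -> window=[19, 59, 0, 0, 33] -> max=59
step 13: append 9 -> window=[59, 0, 0, 33, 9] -> max=59
step 14: append 10 -> window=[0, 0, 33, 9, 10] -> max=33
step 15: append 31 -> window=[0, 33, 9, 10, 31] -> max=33
step 16: append 40 -> window=[33, 9, 10, 31, 40] -> max=40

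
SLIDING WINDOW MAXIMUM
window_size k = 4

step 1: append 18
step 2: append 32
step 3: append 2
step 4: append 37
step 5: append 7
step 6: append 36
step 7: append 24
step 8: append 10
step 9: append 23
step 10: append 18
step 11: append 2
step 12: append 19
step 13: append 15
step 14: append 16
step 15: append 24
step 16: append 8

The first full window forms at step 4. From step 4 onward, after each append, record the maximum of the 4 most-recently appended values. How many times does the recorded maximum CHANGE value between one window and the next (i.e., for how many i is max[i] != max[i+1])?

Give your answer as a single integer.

Answer: 5

Derivation:
step 1: append 18 -> window=[18] (not full yet)
step 2: append 32 -> window=[18, 32] (not full yet)
step 3: append 2 -> window=[18, 32, 2] (not full yet)
step 4: append 37 -> window=[18, 32, 2, 37] -> max=37
step 5: append 7 -> window=[32, 2, 37, 7] -> max=37
step 6: append 36 -> window=[2, 37, 7, 36] -> max=37
step 7: append 24 -> window=[37, 7, 36, 24] -> max=37
step 8: append 10 -> window=[7, 36, 24, 10] -> max=36
step 9: append 23 -> window=[36, 24, 10, 23] -> max=36
step 10: append 18 -> window=[24, 10, 23, 18] -> max=24
step 11: append 2 -> window=[10, 23, 18, 2] -> max=23
step 12: append 19 -> window=[23, 18, 2, 19] -> max=23
step 13: append 15 -> window=[18, 2, 19, 15] -> max=19
step 14: append 16 -> window=[2, 19, 15, 16] -> max=19
step 15: append 24 -> window=[19, 15, 16, 24] -> max=24
step 16: append 8 -> window=[15, 16, 24, 8] -> max=24
Recorded maximums: 37 37 37 37 36 36 24 23 23 19 19 24 24
Changes between consecutive maximums: 5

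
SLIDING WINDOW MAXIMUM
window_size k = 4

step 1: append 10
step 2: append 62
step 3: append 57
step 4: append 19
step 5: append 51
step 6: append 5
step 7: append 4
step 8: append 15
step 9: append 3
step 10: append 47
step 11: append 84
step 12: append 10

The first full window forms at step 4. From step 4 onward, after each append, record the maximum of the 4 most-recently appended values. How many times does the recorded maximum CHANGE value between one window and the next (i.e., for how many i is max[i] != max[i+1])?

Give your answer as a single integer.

step 1: append 10 -> window=[10] (not full yet)
step 2: append 62 -> window=[10, 62] (not full yet)
step 3: append 57 -> window=[10, 62, 57] (not full yet)
step 4: append 19 -> window=[10, 62, 57, 19] -> max=62
step 5: append 51 -> window=[62, 57, 19, 51] -> max=62
step 6: append 5 -> window=[57, 19, 51, 5] -> max=57
step 7: append 4 -> window=[19, 51, 5, 4] -> max=51
step 8: append 15 -> window=[51, 5, 4, 15] -> max=51
step 9: append 3 -> window=[5, 4, 15, 3] -> max=15
step 10: append 47 -> window=[4, 15, 3, 47] -> max=47
step 11: append 84 -> window=[15, 3, 47, 84] -> max=84
step 12: append 10 -> window=[3, 47, 84, 10] -> max=84
Recorded maximums: 62 62 57 51 51 15 47 84 84
Changes between consecutive maximums: 5

Answer: 5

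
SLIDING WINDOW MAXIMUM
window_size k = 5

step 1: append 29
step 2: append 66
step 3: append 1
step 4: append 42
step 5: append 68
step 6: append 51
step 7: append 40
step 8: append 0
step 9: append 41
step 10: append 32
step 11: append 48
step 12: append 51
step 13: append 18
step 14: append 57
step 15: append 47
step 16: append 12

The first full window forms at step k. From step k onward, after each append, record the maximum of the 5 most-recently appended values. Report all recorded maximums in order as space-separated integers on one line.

step 1: append 29 -> window=[29] (not full yet)
step 2: append 66 -> window=[29, 66] (not full yet)
step 3: append 1 -> window=[29, 66, 1] (not full yet)
step 4: append 42 -> window=[29, 66, 1, 42] (not full yet)
step 5: append 68 -> window=[29, 66, 1, 42, 68] -> max=68
step 6: append 51 -> window=[66, 1, 42, 68, 51] -> max=68
step 7: append 40 -> window=[1, 42, 68, 51, 40] -> max=68
step 8: append 0 -> window=[42, 68, 51, 40, 0] -> max=68
step 9: append 41 -> window=[68, 51, 40, 0, 41] -> max=68
step 10: append 32 -> window=[51, 40, 0, 41, 32] -> max=51
step 11: append 48 -> window=[40, 0, 41, 32, 48] -> max=48
step 12: append 51 -> window=[0, 41, 32, 48, 51] -> max=51
step 13: append 18 -> window=[41, 32, 48, 51, 18] -> max=51
step 14: append 57 -> window=[32, 48, 51, 18, 57] -> max=57
step 15: append 47 -> window=[48, 51, 18, 57, 47] -> max=57
step 16: append 12 -> window=[51, 18, 57, 47, 12] -> max=57

Answer: 68 68 68 68 68 51 48 51 51 57 57 57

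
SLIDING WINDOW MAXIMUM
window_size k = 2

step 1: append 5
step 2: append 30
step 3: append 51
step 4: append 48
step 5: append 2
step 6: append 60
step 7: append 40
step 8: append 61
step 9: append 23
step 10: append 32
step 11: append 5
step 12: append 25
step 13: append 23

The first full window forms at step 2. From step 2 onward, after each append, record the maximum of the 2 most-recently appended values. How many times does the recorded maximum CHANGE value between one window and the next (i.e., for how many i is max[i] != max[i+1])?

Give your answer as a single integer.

step 1: append 5 -> window=[5] (not full yet)
step 2: append 30 -> window=[5, 30] -> max=30
step 3: append 51 -> window=[30, 51] -> max=51
step 4: append 48 -> window=[51, 48] -> max=51
step 5: append 2 -> window=[48, 2] -> max=48
step 6: append 60 -> window=[2, 60] -> max=60
step 7: append 40 -> window=[60, 40] -> max=60
step 8: append 61 -> window=[40, 61] -> max=61
step 9: append 23 -> window=[61, 23] -> max=61
step 10: append 32 -> window=[23, 32] -> max=32
step 11: append 5 -> window=[32, 5] -> max=32
step 12: append 25 -> window=[5, 25] -> max=25
step 13: append 23 -> window=[25, 23] -> max=25
Recorded maximums: 30 51 51 48 60 60 61 61 32 32 25 25
Changes between consecutive maximums: 6

Answer: 6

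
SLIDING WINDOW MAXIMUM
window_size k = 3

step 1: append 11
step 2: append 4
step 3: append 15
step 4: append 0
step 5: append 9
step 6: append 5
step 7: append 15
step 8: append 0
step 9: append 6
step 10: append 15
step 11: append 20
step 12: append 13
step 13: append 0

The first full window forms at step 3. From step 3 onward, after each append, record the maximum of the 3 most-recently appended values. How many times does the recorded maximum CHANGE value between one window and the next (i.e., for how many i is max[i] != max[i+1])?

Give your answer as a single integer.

step 1: append 11 -> window=[11] (not full yet)
step 2: append 4 -> window=[11, 4] (not full yet)
step 3: append 15 -> window=[11, 4, 15] -> max=15
step 4: append 0 -> window=[4, 15, 0] -> max=15
step 5: append 9 -> window=[15, 0, 9] -> max=15
step 6: append 5 -> window=[0, 9, 5] -> max=9
step 7: append 15 -> window=[9, 5, 15] -> max=15
step 8: append 0 -> window=[5, 15, 0] -> max=15
step 9: append 6 -> window=[15, 0, 6] -> max=15
step 10: append 15 -> window=[0, 6, 15] -> max=15
step 11: append 20 -> window=[6, 15, 20] -> max=20
step 12: append 13 -> window=[15, 20, 13] -> max=20
step 13: append 0 -> window=[20, 13, 0] -> max=20
Recorded maximums: 15 15 15 9 15 15 15 15 20 20 20
Changes between consecutive maximums: 3

Answer: 3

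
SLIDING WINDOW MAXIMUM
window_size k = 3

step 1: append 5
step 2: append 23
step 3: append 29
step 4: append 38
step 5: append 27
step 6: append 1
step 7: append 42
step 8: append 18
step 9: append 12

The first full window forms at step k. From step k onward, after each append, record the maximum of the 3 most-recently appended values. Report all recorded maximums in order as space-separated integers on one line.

Answer: 29 38 38 38 42 42 42

Derivation:
step 1: append 5 -> window=[5] (not full yet)
step 2: append 23 -> window=[5, 23] (not full yet)
step 3: append 29 -> window=[5, 23, 29] -> max=29
step 4: append 38 -> window=[23, 29, 38] -> max=38
step 5: append 27 -> window=[29, 38, 27] -> max=38
step 6: append 1 -> window=[38, 27, 1] -> max=38
step 7: append 42 -> window=[27, 1, 42] -> max=42
step 8: append 18 -> window=[1, 42, 18] -> max=42
step 9: append 12 -> window=[42, 18, 12] -> max=42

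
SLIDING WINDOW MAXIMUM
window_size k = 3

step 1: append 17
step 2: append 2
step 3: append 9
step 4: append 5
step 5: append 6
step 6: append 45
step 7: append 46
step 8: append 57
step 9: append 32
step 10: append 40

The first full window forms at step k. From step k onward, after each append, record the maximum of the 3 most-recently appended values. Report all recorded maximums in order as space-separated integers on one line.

step 1: append 17 -> window=[17] (not full yet)
step 2: append 2 -> window=[17, 2] (not full yet)
step 3: append 9 -> window=[17, 2, 9] -> max=17
step 4: append 5 -> window=[2, 9, 5] -> max=9
step 5: append 6 -> window=[9, 5, 6] -> max=9
step 6: append 45 -> window=[5, 6, 45] -> max=45
step 7: append 46 -> window=[6, 45, 46] -> max=46
step 8: append 57 -> window=[45, 46, 57] -> max=57
step 9: append 32 -> window=[46, 57, 32] -> max=57
step 10: append 40 -> window=[57, 32, 40] -> max=57

Answer: 17 9 9 45 46 57 57 57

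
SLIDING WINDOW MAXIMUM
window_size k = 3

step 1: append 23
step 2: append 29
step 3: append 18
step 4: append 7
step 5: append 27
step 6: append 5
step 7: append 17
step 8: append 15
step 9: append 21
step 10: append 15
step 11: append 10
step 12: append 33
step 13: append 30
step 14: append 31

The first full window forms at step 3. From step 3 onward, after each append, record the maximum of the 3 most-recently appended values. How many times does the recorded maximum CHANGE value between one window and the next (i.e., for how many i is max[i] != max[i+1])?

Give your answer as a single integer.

Answer: 4

Derivation:
step 1: append 23 -> window=[23] (not full yet)
step 2: append 29 -> window=[23, 29] (not full yet)
step 3: append 18 -> window=[23, 29, 18] -> max=29
step 4: append 7 -> window=[29, 18, 7] -> max=29
step 5: append 27 -> window=[18, 7, 27] -> max=27
step 6: append 5 -> window=[7, 27, 5] -> max=27
step 7: append 17 -> window=[27, 5, 17] -> max=27
step 8: append 15 -> window=[5, 17, 15] -> max=17
step 9: append 21 -> window=[17, 15, 21] -> max=21
step 10: append 15 -> window=[15, 21, 15] -> max=21
step 11: append 10 -> window=[21, 15, 10] -> max=21
step 12: append 33 -> window=[15, 10, 33] -> max=33
step 13: append 30 -> window=[10, 33, 30] -> max=33
step 14: append 31 -> window=[33, 30, 31] -> max=33
Recorded maximums: 29 29 27 27 27 17 21 21 21 33 33 33
Changes between consecutive maximums: 4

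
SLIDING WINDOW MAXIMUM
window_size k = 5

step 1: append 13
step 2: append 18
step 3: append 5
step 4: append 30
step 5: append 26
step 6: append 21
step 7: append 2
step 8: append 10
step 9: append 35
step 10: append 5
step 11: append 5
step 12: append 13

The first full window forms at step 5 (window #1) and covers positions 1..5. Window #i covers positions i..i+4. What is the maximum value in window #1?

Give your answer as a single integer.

step 1: append 13 -> window=[13] (not full yet)
step 2: append 18 -> window=[13, 18] (not full yet)
step 3: append 5 -> window=[13, 18, 5] (not full yet)
step 4: append 30 -> window=[13, 18, 5, 30] (not full yet)
step 5: append 26 -> window=[13, 18, 5, 30, 26] -> max=30
Window #1 max = 30

Answer: 30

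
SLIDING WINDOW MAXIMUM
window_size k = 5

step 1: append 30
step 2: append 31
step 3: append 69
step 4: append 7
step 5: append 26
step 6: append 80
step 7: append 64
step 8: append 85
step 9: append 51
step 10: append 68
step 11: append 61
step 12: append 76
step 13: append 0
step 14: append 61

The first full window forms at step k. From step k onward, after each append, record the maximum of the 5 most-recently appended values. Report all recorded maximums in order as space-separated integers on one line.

step 1: append 30 -> window=[30] (not full yet)
step 2: append 31 -> window=[30, 31] (not full yet)
step 3: append 69 -> window=[30, 31, 69] (not full yet)
step 4: append 7 -> window=[30, 31, 69, 7] (not full yet)
step 5: append 26 -> window=[30, 31, 69, 7, 26] -> max=69
step 6: append 80 -> window=[31, 69, 7, 26, 80] -> max=80
step 7: append 64 -> window=[69, 7, 26, 80, 64] -> max=80
step 8: append 85 -> window=[7, 26, 80, 64, 85] -> max=85
step 9: append 51 -> window=[26, 80, 64, 85, 51] -> max=85
step 10: append 68 -> window=[80, 64, 85, 51, 68] -> max=85
step 11: append 61 -> window=[64, 85, 51, 68, 61] -> max=85
step 12: append 76 -> window=[85, 51, 68, 61, 76] -> max=85
step 13: append 0 -> window=[51, 68, 61, 76, 0] -> max=76
step 14: append 61 -> window=[68, 61, 76, 0, 61] -> max=76

Answer: 69 80 80 85 85 85 85 85 76 76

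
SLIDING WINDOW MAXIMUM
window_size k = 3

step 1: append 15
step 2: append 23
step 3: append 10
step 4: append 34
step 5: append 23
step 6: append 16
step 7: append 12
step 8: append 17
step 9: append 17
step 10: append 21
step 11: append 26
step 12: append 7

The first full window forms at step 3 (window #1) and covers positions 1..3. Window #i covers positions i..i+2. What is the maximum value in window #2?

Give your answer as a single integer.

step 1: append 15 -> window=[15] (not full yet)
step 2: append 23 -> window=[15, 23] (not full yet)
step 3: append 10 -> window=[15, 23, 10] -> max=23
step 4: append 34 -> window=[23, 10, 34] -> max=34
Window #2 max = 34

Answer: 34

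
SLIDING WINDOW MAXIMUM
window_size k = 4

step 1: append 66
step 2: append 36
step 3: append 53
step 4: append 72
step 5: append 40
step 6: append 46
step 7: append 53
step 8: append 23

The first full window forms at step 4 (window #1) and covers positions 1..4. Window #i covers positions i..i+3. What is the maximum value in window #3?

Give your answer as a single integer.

Answer: 72

Derivation:
step 1: append 66 -> window=[66] (not full yet)
step 2: append 36 -> window=[66, 36] (not full yet)
step 3: append 53 -> window=[66, 36, 53] (not full yet)
step 4: append 72 -> window=[66, 36, 53, 72] -> max=72
step 5: append 40 -> window=[36, 53, 72, 40] -> max=72
step 6: append 46 -> window=[53, 72, 40, 46] -> max=72
Window #3 max = 72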